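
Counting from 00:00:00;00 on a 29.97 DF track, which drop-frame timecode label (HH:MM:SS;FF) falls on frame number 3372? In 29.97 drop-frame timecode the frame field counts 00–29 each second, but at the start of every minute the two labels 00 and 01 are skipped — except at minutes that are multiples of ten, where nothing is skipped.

Ten DF minutes hold 17982 frames, so frame 3372 lies in block 0 (frames 0–17981) with 3372 frames into that block.
The block's first minute is 1800 frames and the rest 1798 each; 3372 frames reaches minute 1, so 0 × 18 + 1 × 2 = 2 labels have been skipped so far.
Adding those back, label number 3372 + 2 = 3374 at 30 labels/s is 112 s + 14 f = 0 h 1 min 52 s frame 14, i.e. 00:01:52;14.

00:01:52;14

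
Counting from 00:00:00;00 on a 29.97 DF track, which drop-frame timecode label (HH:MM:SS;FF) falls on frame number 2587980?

23:59:12;12

Ten DF minutes hold 17982 frames, so frame 2587980 lies in block 143 (frames 2571426–2589407) with 16554 frames into that block.
The block's first minute is 1800 frames and the rest 1798 each; 16554 frames reaches minute 9, so 143 × 18 + 9 × 2 = 2592 labels have been skipped so far.
Adding those back, label number 2587980 + 2592 = 2590572 at 30 labels/s is 86352 s + 12 f = 23 h 59 min 12 s frame 12, i.e. 23:59:12;12.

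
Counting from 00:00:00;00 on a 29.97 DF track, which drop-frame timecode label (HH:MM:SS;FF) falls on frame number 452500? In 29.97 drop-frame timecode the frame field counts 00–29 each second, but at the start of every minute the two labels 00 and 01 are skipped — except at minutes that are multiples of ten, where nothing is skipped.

Each 10-minute DF block holds 10 × 60 × 30 − 9 × 2 = 17982 frames. 452500 ÷ 17982 → 25 full blocks, remainder 2950.
Within the partial block the first minute is 1800 frames and each further minute 1798, so 1 further minute boundary passed. Total skipped labels = 18 × 25 + 2 × 1 = 452.
Non-drop label index = 452500 + 452 = 452952; at 30 labels/s that is 04:11:38:12, i.e. DF 04:11:38;12.

04:11:38;12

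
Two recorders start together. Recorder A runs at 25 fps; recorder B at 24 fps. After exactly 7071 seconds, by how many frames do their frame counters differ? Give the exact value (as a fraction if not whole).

7071 frames

A emits 25 × 7071 = 176775 frames; B emits 24 × 7071 = 169704.
Difference = 7071 frames; B is behind A.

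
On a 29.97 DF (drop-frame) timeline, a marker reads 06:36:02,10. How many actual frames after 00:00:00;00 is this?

Complete 10-minute blocks: 39, each 17982 frames → 701298.
Remaining 6 whole minutes in the current block: 1800 + 5 × 1798 = 10790 frames.
Within the current minute: 2 × 30 + 10 − 2 = 68 (labels ;00/;01 skipped at this minute). Total = 701298 + 10790 + 68 = 712156.

712156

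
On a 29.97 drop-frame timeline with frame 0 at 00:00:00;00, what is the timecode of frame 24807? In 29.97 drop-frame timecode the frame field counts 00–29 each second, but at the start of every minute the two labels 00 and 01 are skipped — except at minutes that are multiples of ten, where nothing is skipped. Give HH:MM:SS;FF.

Each 10-minute DF block holds 10 × 60 × 30 − 9 × 2 = 17982 frames. 24807 ÷ 17982 → 1 full block, remainder 6825.
Within the partial block the first minute is 1800 frames and each further minute 1798, so 3 further minute boundaries passed. Total skipped labels = 18 × 1 + 2 × 3 = 24.
Non-drop label index = 24807 + 24 = 24831; at 30 labels/s that is 00:13:47:21, i.e. DF 00:13:47;21.

00:13:47;21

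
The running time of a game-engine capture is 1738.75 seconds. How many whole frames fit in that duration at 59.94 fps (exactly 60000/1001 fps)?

104220 frames

Frames = 1738.75 × 60000/1001 = 8025000/77 ≈ 104220.7792.
Complete frames: 104220.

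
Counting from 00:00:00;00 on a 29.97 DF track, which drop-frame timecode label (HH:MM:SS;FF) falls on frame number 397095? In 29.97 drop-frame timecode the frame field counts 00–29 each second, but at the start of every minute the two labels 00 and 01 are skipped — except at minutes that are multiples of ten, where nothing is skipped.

03:40:49;21

Ten DF minutes hold 17982 frames, so frame 397095 lies in block 22 (frames 395604–413585) with 1491 frames into that block.
The block's first minute is 1800 frames and the rest 1798 each; 1491 frames reaches minute 0, so 22 × 18 + 0 × 2 = 396 labels have been skipped so far.
Adding those back, label number 397095 + 396 = 397491 at 30 labels/s is 13249 s + 21 f = 3 h 40 min 49 s frame 21, i.e. 03:40:49;21.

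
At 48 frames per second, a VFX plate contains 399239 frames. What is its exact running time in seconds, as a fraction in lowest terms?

399239/48 seconds

Running time = 399239 ÷ (48) = 399239 × 1/48 = 399239/48 s.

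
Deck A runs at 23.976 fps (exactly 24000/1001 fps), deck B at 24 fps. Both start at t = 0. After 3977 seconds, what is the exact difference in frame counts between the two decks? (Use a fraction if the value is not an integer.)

95448/1001 frames

A emits 24000/1001 × 3977 = 95448000/1001 frames; B emits 24 × 3977 = 95448.
Difference = 95448/1001 frames (≈ 95.3526); B is ahead of A.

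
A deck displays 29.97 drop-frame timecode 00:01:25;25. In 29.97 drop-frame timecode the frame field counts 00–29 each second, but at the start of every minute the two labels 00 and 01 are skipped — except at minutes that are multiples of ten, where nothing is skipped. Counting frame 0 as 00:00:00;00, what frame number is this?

2573

As if non-drop at 30 labels/s: (0 × 3600 + 1 × 60 + 25) × 30 + 25 = 2575.
Minute boundaries passed: 1; those not divisible by 10: 1 − 0 = 1; dropped labels = 2 × 1 = 2.
Actual frame index = 2575 − 2 = 2573.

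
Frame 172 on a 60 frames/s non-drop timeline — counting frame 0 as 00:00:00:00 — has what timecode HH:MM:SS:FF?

00:00:02:52

172 ÷ 60 = 2 full seconds, remainder 52 frames.
2 s = 0 h 0 min 2 s.
Timecode: 00:00:02:52.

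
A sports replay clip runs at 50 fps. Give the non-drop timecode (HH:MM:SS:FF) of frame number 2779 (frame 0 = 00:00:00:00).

2779 ÷ 50 = 55 full seconds, remainder 29 frames.
55 s = 0 h 0 min 55 s.
Timecode: 00:00:55:29.

00:00:55:29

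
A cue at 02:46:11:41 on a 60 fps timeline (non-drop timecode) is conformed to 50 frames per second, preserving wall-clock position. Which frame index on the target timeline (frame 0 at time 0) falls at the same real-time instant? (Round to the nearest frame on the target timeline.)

Source frame index: (2×3600 + 46×60 + 11) × 60 + 41 = 598301.
Real time: 598301 / (60) = 598301/60 s.
Target frame: (598301/60) × (50) = 2991505/6 ≈ 498584.167 → 498584.

frame 498584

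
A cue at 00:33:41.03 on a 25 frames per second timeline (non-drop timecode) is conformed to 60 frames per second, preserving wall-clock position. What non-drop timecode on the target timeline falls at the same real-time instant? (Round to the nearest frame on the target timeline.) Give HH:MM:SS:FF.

Source frame index: (0×3600 + 33×60 + 41) × 25 + 3 = 50528.
Real time: 50528 / (25) = 50528/25 s.
Target frame: (50528/25) × (60) = 606336/5 ≈ 121267.200 → 121267.
At 60 labels/s: frame 121267 → 00:33:41:07.

00:33:41:07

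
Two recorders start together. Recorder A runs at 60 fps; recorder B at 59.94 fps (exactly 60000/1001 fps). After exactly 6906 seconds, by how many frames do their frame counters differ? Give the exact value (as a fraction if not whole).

A emits 60 × 6906 = 414360 frames; B emits 60000/1001 × 6906 = 414360000/1001.
Difference = 414360/1001 frames (≈ 413.9461); B is behind A.

414360/1001 frames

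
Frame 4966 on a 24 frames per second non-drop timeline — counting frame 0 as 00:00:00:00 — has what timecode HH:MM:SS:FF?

4966 ÷ 24 = 206 full seconds, remainder 22 frames.
206 s = 0 h 3 min 26 s.
Timecode: 00:03:26:22.

00:03:26:22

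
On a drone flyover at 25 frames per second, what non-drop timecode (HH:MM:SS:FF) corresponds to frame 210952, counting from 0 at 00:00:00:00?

02:20:38:02

210952 ÷ 25 = 8438 full seconds, remainder 2 frames.
8438 s = 2 h 20 min 38 s.
Timecode: 02:20:38:02.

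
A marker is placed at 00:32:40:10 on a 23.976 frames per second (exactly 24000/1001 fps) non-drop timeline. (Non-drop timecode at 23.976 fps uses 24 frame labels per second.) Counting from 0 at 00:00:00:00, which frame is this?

frame 47050

Total seconds to the label: (0 × 3600 + 32 × 60 + 40) = 1960.
Frame index = 1960 × 24 + 10 = 47050.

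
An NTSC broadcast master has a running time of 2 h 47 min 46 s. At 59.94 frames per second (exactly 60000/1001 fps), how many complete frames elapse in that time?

603356 frames

2 h 47 min 46 s = 10066 s.
Frames = 10066 × 60000/1001 = 86280000/143 ≈ 603356.6434.
Complete frames: 603356.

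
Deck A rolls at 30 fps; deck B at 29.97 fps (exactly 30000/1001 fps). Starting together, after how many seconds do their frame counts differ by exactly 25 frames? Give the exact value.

The gap grows by |30000/1001 − 30| = 30/1001 frames per second.
Time for a 25-frame gap: 25 ÷ (30/1001) = 5005/6 s.

5005/6 seconds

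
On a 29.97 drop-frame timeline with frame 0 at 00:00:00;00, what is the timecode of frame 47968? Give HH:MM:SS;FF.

Ten DF minutes hold 17982 frames, so frame 47968 lies in block 2 (frames 35964–53945) with 12004 frames into that block.
The block's first minute is 1800 frames and the rest 1798 each; 12004 frames reaches minute 6, so 2 × 18 + 6 × 2 = 48 labels have been skipped so far.
Adding those back, label number 47968 + 48 = 48016 at 30 labels/s is 1600 s + 16 f = 0 h 26 min 40 s frame 16, i.e. 00:26:40;16.

00:26:40;16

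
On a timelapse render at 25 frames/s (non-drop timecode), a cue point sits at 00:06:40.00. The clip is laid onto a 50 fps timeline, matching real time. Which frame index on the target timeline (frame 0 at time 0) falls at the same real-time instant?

Source frame index: (0×3600 + 6×60 + 40) × 25 + 0 = 10000.
Real time: 10000 / (25) = 400 s.
Target frame: (400) × (50) = 20000.

frame 20000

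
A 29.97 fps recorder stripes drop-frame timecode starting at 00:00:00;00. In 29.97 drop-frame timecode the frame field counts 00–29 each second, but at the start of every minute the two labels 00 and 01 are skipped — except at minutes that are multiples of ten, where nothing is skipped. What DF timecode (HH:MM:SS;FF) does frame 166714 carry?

Ten DF minutes hold 17982 frames, so frame 166714 lies in block 9 (frames 161838–179819) with 4876 frames into that block.
The block's first minute is 1800 frames and the rest 1798 each; 4876 frames reaches minute 2, so 9 × 18 + 2 × 2 = 166 labels have been skipped so far.
Adding those back, label number 166714 + 166 = 166880 at 30 labels/s is 5562 s + 20 f = 1 h 32 min 42 s frame 20, i.e. 01:32:42;20.

01:32:42;20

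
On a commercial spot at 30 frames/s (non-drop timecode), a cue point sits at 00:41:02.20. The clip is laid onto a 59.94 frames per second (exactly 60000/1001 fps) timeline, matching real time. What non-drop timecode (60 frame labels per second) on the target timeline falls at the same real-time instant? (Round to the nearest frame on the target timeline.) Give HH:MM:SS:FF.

Source frame index: (0×3600 + 41×60 + 2) × 30 + 20 = 73880.
Real time: 73880 / (30) = 7388/3 s.
Target frame: (7388/3) × (60000/1001) = 147760000/1001 ≈ 147612.388 → 147612.
At 60 labels/s: frame 147612 → 00:41:00:12.

00:41:00:12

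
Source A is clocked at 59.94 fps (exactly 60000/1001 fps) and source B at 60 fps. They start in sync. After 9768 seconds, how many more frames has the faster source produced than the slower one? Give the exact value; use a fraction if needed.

53280/91 frames

A emits 60000/1001 × 9768 = 53280000/91 frames; B emits 60 × 9768 = 586080.
Difference = 53280/91 frames (≈ 585.4945); B is ahead of A.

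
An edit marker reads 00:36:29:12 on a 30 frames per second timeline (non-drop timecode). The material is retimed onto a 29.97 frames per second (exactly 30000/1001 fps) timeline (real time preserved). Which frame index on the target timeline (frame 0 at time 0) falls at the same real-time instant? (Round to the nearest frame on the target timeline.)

frame 65616

Source frame index: (0×3600 + 36×60 + 29) × 30 + 12 = 65682.
Real time: 65682 / (30) = 10947/5 s.
Target frame: (10947/5) × (30000/1001) = 65682000/1001 ≈ 65616.384 → 65616.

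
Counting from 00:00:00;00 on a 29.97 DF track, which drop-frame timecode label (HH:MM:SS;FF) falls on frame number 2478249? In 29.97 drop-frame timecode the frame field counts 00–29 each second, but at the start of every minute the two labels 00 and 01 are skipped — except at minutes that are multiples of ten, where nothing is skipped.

22:58:11;01

Ten DF minutes hold 17982 frames, so frame 2478249 lies in block 137 (frames 2463534–2481515) with 14715 frames into that block.
The block's first minute is 1800 frames and the rest 1798 each; 14715 frames reaches minute 8, so 137 × 18 + 8 × 2 = 2482 labels have been skipped so far.
Adding those back, label number 2478249 + 2482 = 2480731 at 30 labels/s is 82691 s + 1 f = 22 h 58 min 11 s frame 1, i.e. 22:58:11;01.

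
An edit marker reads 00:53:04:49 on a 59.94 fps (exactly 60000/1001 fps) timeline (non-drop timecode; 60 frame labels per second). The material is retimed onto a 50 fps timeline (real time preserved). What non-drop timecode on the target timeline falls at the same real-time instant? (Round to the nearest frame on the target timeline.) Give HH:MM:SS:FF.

00:53:08:00

Source frame index: (0×3600 + 53×60 + 4) × 60 + 49 = 191089.
Real time: 191089 / (60000/1001) = 191280089/60000 s.
Target frame: (191280089/60000) × (50) = 191280089/1200 ≈ 159400.074 → 159400.
At 50 labels/s: frame 159400 → 00:53:08:00.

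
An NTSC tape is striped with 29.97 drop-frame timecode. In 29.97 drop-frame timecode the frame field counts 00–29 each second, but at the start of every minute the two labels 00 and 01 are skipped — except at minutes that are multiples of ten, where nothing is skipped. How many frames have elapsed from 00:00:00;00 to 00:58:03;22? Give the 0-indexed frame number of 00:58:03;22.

104406

Complete 10-minute blocks: 5, each 17982 frames → 89910.
Remaining 8 whole minutes in the current block: 1800 + 7 × 1798 = 14386 frames.
Within the current minute: 3 × 30 + 22 − 2 = 110 (labels ;00/;01 skipped at this minute). Total = 89910 + 14386 + 110 = 104406.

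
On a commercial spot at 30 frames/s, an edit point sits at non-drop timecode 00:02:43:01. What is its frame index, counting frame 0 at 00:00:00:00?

Total seconds to the label: (0 × 3600 + 2 × 60 + 43) = 163.
Frame index = 163 × 30 + 1 = 4891.

4891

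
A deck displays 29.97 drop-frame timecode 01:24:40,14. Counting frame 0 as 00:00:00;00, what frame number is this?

152262

Complete 10-minute blocks: 8, each 17982 frames → 143856.
Remaining 4 whole minutes in the current block: 1800 + 3 × 1798 = 7194 frames.
Within the current minute: 40 × 30 + 14 − 2 = 1212 (labels ;00/;01 skipped at this minute). Total = 143856 + 7194 + 1212 = 152262.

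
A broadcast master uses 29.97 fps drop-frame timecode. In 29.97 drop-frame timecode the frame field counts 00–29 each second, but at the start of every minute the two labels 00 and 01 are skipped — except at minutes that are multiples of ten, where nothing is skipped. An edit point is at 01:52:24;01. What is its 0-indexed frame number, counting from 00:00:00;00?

Complete 10-minute blocks: 11, each 17982 frames → 197802.
Remaining 2 whole minutes in the current block: 1800 + 1 × 1798 = 3598 frames.
Within the current minute: 24 × 30 + 1 − 2 = 719 (labels ;00/;01 skipped at this minute). Total = 197802 + 3598 + 719 = 202119.

202119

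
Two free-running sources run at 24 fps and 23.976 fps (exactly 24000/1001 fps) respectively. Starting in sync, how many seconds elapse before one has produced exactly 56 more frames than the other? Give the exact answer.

7007/3 seconds

The gap grows by |24000/1001 − 24| = 24/1001 frames per second.
Time for a 56-frame gap: 56 ÷ (24/1001) = 7007/3 s.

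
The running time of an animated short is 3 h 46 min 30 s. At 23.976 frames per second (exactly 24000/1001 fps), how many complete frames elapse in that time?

3 h 46 min 30 s = 13590 s.
Frames = 13590 × 24000/1001 = 326160000/1001 ≈ 325834.1658.
Complete frames: 325834.

325834 frames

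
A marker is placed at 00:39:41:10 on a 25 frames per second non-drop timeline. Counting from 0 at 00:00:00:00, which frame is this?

Total seconds to the label: (0 × 3600 + 39 × 60 + 41) = 2381.
Frame index = 2381 × 25 + 10 = 59535.

frame 59535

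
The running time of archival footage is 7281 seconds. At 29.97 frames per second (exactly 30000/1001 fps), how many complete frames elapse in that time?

218211 frames

Frames = 7281 × 30000/1001 = 218430000/1001 ≈ 218211.7882.
Complete frames: 218211.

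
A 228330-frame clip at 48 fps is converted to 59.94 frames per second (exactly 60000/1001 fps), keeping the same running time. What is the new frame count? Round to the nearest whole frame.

285127 frames

Frames at target rate = 228330 × (60000/1001) / (48) = 285412500/1001 ≈ 285127.373.
Nearest whole frame: 285127.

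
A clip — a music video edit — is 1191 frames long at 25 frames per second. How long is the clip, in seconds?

Running time = 1191 / (25) = 47.64 s.

47.64 seconds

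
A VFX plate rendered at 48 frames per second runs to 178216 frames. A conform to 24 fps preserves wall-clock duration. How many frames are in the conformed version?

Target frames = source frames × (target rate / source rate) = 178216 × (24)/(48) = 178216 × 1/2 = 89108.

89108 frames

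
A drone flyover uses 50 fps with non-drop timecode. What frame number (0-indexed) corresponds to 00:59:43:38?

frame 179188

Total seconds to the label: (0 × 3600 + 59 × 60 + 43) = 3583.
Frame index = 3583 × 50 + 38 = 179188.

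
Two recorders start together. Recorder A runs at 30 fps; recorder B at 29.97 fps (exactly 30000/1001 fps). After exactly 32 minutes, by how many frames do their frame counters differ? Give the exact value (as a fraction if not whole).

32 min = 1920 s.
A emits 30 × 1920 = 57600 frames; B emits 30000/1001 × 1920 = 57600000/1001.
Difference = 57600/1001 frames (≈ 57.5425); B is behind A.

57600/1001 frames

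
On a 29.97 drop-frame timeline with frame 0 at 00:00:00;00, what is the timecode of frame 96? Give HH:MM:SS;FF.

00:00:03;06

Ten DF minutes hold 17982 frames, so frame 96 lies in block 0 (frames 0–17981) with 96 frames into that block.
The block's first minute is 1800 frames and the rest 1798 each; 96 frames reaches minute 0, so 0 × 18 + 0 × 2 = 0 labels have been skipped so far.
Adding those back, label number 96 + 0 = 96 at 30 labels/s is 3 s + 6 f = 0 h 0 min 3 s frame 6, i.e. 00:00:03;06.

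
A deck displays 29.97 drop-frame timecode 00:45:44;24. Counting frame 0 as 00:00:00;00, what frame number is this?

As if non-drop at 30 labels/s: (0 × 3600 + 45 × 60 + 44) × 30 + 24 = 82344.
Minute boundaries passed: 45; those not divisible by 10: 45 − 4 = 41; dropped labels = 2 × 41 = 82.
Actual frame index = 82344 − 82 = 82262.

82262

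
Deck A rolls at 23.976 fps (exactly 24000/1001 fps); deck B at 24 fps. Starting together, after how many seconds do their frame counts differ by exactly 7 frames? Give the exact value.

7007/24 seconds

The gap grows by |24 − 24000/1001| = 24/1001 frames per second.
Time for a 7-frame gap: 7 ÷ (24/1001) = 7007/24 s.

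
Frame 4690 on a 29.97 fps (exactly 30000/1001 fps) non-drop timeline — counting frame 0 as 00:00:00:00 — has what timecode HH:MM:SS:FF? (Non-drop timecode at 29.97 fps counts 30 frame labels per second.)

00:02:36:10

4690 ÷ 30 = 156 full seconds, remainder 10 frames.
156 s = 0 h 2 min 36 s.
Timecode: 00:02:36:10.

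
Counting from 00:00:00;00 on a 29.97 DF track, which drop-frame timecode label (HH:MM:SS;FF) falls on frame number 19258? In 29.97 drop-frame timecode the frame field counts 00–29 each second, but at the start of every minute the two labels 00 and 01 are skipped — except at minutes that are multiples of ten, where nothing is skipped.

00:10:42;16

Ten DF minutes hold 17982 frames, so frame 19258 lies in block 1 (frames 17982–35963) with 1276 frames into that block.
The block's first minute is 1800 frames and the rest 1798 each; 1276 frames reaches minute 0, so 1 × 18 + 0 × 2 = 18 labels have been skipped so far.
Adding those back, label number 19258 + 18 = 19276 at 30 labels/s is 642 s + 16 f = 0 h 10 min 42 s frame 16, i.e. 00:10:42;16.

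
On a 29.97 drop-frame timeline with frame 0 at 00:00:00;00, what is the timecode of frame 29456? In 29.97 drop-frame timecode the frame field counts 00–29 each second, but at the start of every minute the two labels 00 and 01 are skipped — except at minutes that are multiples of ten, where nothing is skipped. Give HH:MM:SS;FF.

Each 10-minute DF block holds 10 × 60 × 30 − 9 × 2 = 17982 frames. 29456 ÷ 17982 → 1 full block, remainder 11474.
Within the partial block the first minute is 1800 frames and each further minute 1798, so 6 further minute boundaries passed. Total skipped labels = 18 × 1 + 2 × 6 = 30.
Non-drop label index = 29456 + 30 = 29486; at 30 labels/s that is 00:16:22:26, i.e. DF 00:16:22;26.

00:16:22;26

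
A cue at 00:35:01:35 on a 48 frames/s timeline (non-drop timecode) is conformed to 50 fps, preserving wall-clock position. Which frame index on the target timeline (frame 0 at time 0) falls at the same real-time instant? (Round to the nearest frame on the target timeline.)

frame 105086

Source frame index: (0×3600 + 35×60 + 1) × 48 + 35 = 100883.
Real time: 100883 / (48) = 100883/48 s.
Target frame: (100883/48) × (50) = 2522075/24 ≈ 105086.458 → 105086.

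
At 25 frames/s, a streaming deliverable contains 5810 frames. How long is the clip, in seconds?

232.4 seconds

Running time = 5810 / (25) = 232.4 s.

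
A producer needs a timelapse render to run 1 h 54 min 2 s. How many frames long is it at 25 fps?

171050 frames

1 h 54 min 2 s = 6842 s.
Frames = 6842 × 25 = 171050.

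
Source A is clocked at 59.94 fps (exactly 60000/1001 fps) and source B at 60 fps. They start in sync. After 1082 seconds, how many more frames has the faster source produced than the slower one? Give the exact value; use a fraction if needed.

64920/1001 frames

A emits 60000/1001 × 1082 = 64920000/1001 frames; B emits 60 × 1082 = 64920.
Difference = 64920/1001 frames (≈ 64.8551); B is ahead of A.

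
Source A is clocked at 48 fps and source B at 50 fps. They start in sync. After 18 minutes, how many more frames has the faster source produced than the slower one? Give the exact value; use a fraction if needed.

2160 frames

18 min = 1080 s.
A emits 48 × 1080 = 51840 frames; B emits 50 × 1080 = 54000.
Difference = 2160 frames; B is ahead of A.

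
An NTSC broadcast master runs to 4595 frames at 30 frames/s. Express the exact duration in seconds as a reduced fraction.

Running time = 4595 ÷ (30) = 4595 × 1/30 = 919/6 s.

919/6 seconds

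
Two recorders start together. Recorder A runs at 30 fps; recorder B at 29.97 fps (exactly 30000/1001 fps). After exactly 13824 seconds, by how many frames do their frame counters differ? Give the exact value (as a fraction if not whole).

414720/1001 frames

A emits 30 × 13824 = 414720 frames; B emits 30000/1001 × 13824 = 414720000/1001.
Difference = 414720/1001 frames (≈ 414.3057); B is behind A.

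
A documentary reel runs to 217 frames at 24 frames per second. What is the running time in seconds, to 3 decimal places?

Running time = 217 × 1/24 = 217/24 s ≈ 9.042 s.

9.042 seconds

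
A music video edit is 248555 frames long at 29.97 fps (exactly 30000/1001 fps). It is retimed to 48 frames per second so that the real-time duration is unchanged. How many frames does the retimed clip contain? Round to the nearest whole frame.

Frames at target rate = 248555 × (48) / (30000/1001) = 49760711/125 ≈ 398085.688.
Nearest whole frame: 398086.

398086 frames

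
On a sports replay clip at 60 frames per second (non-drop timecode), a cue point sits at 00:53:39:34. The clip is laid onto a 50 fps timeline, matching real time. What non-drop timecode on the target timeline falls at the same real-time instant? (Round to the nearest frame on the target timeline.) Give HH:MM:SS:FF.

Source frame index: (0×3600 + 53×60 + 39) × 60 + 34 = 193174.
Real time: 193174 / (60) = 96587/30 s.
Target frame: (96587/30) × (50) = 482935/3 ≈ 160978.333 → 160978.
At 50 labels/s: frame 160978 → 00:53:39:28.

00:53:39:28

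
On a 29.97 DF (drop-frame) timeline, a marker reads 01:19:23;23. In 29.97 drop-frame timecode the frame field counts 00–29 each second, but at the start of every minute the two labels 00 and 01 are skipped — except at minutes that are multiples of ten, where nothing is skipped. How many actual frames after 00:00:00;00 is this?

Complete 10-minute blocks: 7, each 17982 frames → 125874.
Remaining 9 whole minutes in the current block: 1800 + 8 × 1798 = 16184 frames.
Within the current minute: 23 × 30 + 23 − 2 = 711 (labels ;00/;01 skipped at this minute). Total = 125874 + 16184 + 711 = 142769.

142769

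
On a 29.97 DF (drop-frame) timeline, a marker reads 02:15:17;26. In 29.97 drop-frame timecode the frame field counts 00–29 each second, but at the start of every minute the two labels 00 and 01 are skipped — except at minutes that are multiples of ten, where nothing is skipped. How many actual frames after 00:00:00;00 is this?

243292

As if non-drop at 30 labels/s: (2 × 3600 + 15 × 60 + 17) × 30 + 26 = 243536.
Minute boundaries passed: 135; those not divisible by 10: 135 − 13 = 122; dropped labels = 2 × 122 = 244.
Actual frame index = 243536 − 244 = 243292.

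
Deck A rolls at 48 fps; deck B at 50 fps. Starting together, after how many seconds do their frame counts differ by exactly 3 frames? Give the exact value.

The gap grows by |50 − 48| = 2 frames per second.
Time for a 3-frame gap: 3 ÷ (2) = 1.5 s.

1.5 seconds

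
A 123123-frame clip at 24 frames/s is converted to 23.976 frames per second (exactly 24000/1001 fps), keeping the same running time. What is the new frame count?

Target frames = source frames × (target rate / source rate) = 123123 × (24000/1001)/(24) = 123123 × 1000/1001 = 123000.

123000 frames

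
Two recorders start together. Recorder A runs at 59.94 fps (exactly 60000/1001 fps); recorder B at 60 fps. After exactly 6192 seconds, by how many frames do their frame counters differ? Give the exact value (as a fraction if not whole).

A emits 60000/1001 × 6192 = 371520000/1001 frames; B emits 60 × 6192 = 371520.
Difference = 371520/1001 frames (≈ 371.1489); B is ahead of A.

371520/1001 frames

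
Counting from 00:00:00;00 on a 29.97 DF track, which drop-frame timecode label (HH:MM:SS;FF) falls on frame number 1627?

00:00:54;07

Ten DF minutes hold 17982 frames, so frame 1627 lies in block 0 (frames 0–17981) with 1627 frames into that block.
The block's first minute is 1800 frames and the rest 1798 each; 1627 frames reaches minute 0, so 0 × 18 + 0 × 2 = 0 labels have been skipped so far.
Adding those back, label number 1627 + 0 = 1627 at 30 labels/s is 54 s + 7 f = 0 h 0 min 54 s frame 7, i.e. 00:00:54;07.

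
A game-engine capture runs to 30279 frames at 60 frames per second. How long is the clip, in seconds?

Running time = 30279 / (60) = 504.65 s.

504.65 seconds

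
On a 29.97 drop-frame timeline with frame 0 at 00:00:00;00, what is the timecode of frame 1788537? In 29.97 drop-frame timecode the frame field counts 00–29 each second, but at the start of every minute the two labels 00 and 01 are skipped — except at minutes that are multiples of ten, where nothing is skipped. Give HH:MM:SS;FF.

Each 10-minute DF block holds 10 × 60 × 30 − 9 × 2 = 17982 frames. 1788537 ÷ 17982 → 99 full blocks, remainder 8319.
Within the partial block the first minute is 1800 frames and each further minute 1798, so 4 further minute boundaries passed. Total skipped labels = 18 × 99 + 2 × 4 = 1790.
Non-drop label index = 1788537 + 1790 = 1790327; at 30 labels/s that is 16:34:37:17, i.e. DF 16:34:37;17.

16:34:37;17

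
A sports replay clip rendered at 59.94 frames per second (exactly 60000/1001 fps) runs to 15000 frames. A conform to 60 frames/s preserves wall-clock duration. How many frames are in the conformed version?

Target frames = source frames × (target rate / source rate) = 15000 × (60)/(60000/1001) = 15000 × 1001/1000 = 15015.

15015 frames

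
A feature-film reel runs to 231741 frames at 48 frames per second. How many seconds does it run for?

4827.9375 seconds

Running time = 231741 / (48) = 4827.9375 s.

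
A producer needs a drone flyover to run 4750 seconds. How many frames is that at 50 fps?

237500 frames

Frames = 4750 × 50 = 237500.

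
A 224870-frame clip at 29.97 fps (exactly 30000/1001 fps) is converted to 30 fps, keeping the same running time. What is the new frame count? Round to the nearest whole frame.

225095 frames

Frames at target rate = 224870 × (30) / (30000/1001) = 22509487/100 ≈ 225094.870.
Nearest whole frame: 225095.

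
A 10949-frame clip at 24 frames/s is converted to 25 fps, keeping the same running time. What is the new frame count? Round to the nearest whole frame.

Frames at target rate = 10949 × (25) / (24) = 273725/24 ≈ 11405.208.
Nearest whole frame: 11405.

11405 frames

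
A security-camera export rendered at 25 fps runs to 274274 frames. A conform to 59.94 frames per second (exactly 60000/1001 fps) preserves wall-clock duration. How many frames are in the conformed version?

Target frames = source frames × (target rate / source rate) = 274274 × (60000/1001)/(25) = 274274 × 2400/1001 = 657600.

657600 frames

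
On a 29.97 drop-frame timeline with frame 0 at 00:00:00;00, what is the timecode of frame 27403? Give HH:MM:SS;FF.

Each 10-minute DF block holds 10 × 60 × 30 − 9 × 2 = 17982 frames. 27403 ÷ 17982 → 1 full block, remainder 9421.
Within the partial block the first minute is 1800 frames and each further minute 1798, so 5 further minute boundaries passed. Total skipped labels = 18 × 1 + 2 × 5 = 28.
Non-drop label index = 27403 + 28 = 27431; at 30 labels/s that is 00:15:14:11, i.e. DF 00:15:14;11.

00:15:14;11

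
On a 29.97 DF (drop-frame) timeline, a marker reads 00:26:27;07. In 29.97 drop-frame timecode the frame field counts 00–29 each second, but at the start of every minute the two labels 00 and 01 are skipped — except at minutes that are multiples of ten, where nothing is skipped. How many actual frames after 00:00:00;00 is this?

47569

Complete 10-minute blocks: 2, each 17982 frames → 35964.
Remaining 6 whole minutes in the current block: 1800 + 5 × 1798 = 10790 frames.
Within the current minute: 27 × 30 + 7 − 2 = 815 (labels ;00/;01 skipped at this minute). Total = 35964 + 10790 + 815 = 47569.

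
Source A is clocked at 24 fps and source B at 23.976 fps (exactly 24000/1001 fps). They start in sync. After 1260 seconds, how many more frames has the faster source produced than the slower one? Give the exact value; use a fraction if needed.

A emits 24 × 1260 = 30240 frames; B emits 24000/1001 × 1260 = 4320000/143.
Difference = 4320/143 frames (≈ 30.2098); B is behind A.

4320/143 frames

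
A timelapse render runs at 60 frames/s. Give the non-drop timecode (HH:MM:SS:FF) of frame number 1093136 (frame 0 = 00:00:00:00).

1093136 ÷ 60 = 18218 full seconds, remainder 56 frames.
18218 s = 5 h 3 min 38 s.
Timecode: 05:03:38:56.

05:03:38:56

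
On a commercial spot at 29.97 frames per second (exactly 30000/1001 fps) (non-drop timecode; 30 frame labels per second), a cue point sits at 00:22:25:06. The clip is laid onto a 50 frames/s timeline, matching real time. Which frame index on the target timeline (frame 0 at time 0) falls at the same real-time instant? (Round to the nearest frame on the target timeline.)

frame 67327

Source frame index: (0×3600 + 22×60 + 25) × 30 + 6 = 40356.
Real time: 40356 / (30000/1001) = 3366363/2500 s.
Target frame: (3366363/2500) × (50) = 3366363/50 ≈ 67327.260 → 67327.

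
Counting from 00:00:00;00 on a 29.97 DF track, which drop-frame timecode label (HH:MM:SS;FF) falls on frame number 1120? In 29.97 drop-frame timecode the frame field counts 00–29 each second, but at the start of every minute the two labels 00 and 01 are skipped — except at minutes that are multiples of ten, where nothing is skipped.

Each 10-minute DF block holds 10 × 60 × 30 − 9 × 2 = 17982 frames. 1120 ÷ 17982 → 0 full blocks, remainder 1120.
Within the partial block the first minute is 1800 frames and each further minute 1798, so 0 further minute boundaries passed. Total skipped labels = 18 × 0 + 2 × 0 = 0.
Non-drop label index = 1120 + 0 = 1120; at 30 labels/s that is 00:00:37:10, i.e. DF 00:00:37;10.

00:00:37;10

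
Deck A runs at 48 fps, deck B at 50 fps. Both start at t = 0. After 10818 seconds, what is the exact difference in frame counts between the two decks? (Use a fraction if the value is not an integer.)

21636 frames

A emits 48 × 10818 = 519264 frames; B emits 50 × 10818 = 540900.
Difference = 21636 frames; B is ahead of A.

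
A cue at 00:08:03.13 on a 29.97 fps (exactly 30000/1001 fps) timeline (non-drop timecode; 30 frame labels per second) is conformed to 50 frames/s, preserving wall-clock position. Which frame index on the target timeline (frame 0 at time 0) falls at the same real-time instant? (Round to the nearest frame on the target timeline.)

frame 24196

Source frame index: (0×3600 + 8×60 + 3) × 30 + 13 = 14503.
Real time: 14503 / (30000/1001) = 14517503/30000 s.
Target frame: (14517503/30000) × (50) = 14517503/600 ≈ 24195.838 → 24196.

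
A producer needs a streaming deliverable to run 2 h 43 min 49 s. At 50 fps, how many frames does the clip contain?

491450 frames

2 h 43 min 49 s = 9829 s.
Frames = 9829 × 50 = 491450.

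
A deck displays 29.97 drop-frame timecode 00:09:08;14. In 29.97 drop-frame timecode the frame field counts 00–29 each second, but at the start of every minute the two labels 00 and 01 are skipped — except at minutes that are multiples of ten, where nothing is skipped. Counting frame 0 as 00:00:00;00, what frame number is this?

16436

Complete 10-minute blocks: 0, each 17982 frames → 0.
Remaining 9 whole minutes in the current block: 1800 + 8 × 1798 = 16184 frames.
Within the current minute: 8 × 30 + 14 − 2 = 252 (labels ;00/;01 skipped at this minute). Total = 0 + 16184 + 252 = 16436.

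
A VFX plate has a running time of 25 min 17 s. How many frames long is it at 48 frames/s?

72816 frames

25 min 17 s = 1517 s.
Frames = 1517 × 48 = 72816.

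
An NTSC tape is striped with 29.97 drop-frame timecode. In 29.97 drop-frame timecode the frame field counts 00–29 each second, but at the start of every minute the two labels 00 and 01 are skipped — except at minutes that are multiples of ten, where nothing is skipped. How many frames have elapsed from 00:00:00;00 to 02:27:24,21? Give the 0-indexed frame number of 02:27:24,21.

As if non-drop at 30 labels/s: (2 × 3600 + 27 × 60 + 24) × 30 + 21 = 265341.
Minute boundaries passed: 147; those not divisible by 10: 147 − 14 = 133; dropped labels = 2 × 133 = 266.
Actual frame index = 265341 − 266 = 265075.

265075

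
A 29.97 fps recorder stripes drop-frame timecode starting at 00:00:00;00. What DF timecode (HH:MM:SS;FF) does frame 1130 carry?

Each 10-minute DF block holds 10 × 60 × 30 − 9 × 2 = 17982 frames. 1130 ÷ 17982 → 0 full blocks, remainder 1130.
Within the partial block the first minute is 1800 frames and each further minute 1798, so 0 further minute boundaries passed. Total skipped labels = 18 × 0 + 2 × 0 = 0.
Non-drop label index = 1130 + 0 = 1130; at 30 labels/s that is 00:00:37:20, i.e. DF 00:00:37;20.

00:00:37;20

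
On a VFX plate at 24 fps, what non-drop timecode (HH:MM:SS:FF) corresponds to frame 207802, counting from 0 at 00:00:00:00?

02:24:18:10

207802 ÷ 24 = 8658 full seconds, remainder 10 frames.
8658 s = 2 h 24 min 18 s.
Timecode: 02:24:18:10.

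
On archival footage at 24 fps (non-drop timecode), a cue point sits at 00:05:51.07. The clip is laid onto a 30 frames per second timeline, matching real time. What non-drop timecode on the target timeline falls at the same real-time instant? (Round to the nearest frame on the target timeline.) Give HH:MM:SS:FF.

00:05:51:09

Source frame index: (0×3600 + 5×60 + 51) × 24 + 7 = 8431.
Real time: 8431 / (24) = 8431/24 s.
Target frame: (8431/24) × (30) = 42155/4 ≈ 10538.750 → 10539.
At 30 labels/s: frame 10539 → 00:05:51:09.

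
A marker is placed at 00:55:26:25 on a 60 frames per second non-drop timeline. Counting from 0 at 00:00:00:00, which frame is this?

frame 199585

Total seconds to the label: (0 × 3600 + 55 × 60 + 26) = 3326.
Frame index = 3326 × 60 + 25 = 199585.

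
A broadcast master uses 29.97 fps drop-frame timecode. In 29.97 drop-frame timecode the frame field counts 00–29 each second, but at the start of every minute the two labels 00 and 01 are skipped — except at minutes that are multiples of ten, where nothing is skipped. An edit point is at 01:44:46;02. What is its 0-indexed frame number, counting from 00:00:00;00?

As if non-drop at 30 labels/s: (1 × 3600 + 44 × 60 + 46) × 30 + 2 = 188582.
Minute boundaries passed: 104; those not divisible by 10: 104 − 10 = 94; dropped labels = 2 × 94 = 188.
Actual frame index = 188582 − 188 = 188394.

188394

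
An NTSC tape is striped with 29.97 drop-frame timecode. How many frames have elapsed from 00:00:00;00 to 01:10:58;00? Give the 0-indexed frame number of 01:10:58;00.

127614

Complete 10-minute blocks: 7, each 17982 frames → 125874.
Remaining 0 whole minutes in the current block: 0 frames.
Within the current minute: 58 × 30 + 0 = 1740. Total = 125874 + 0 + 1740 = 127614.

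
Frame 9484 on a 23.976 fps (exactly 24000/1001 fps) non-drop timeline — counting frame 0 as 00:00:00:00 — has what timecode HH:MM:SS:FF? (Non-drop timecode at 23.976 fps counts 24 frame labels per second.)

00:06:35:04

9484 ÷ 24 = 395 full seconds, remainder 4 frames.
395 s = 0 h 6 min 35 s.
Timecode: 00:06:35:04.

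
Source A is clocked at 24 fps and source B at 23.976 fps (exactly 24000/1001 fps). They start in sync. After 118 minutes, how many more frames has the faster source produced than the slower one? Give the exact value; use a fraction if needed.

118 min = 7080 s.
A emits 24 × 7080 = 169920 frames; B emits 24000/1001 × 7080 = 169920000/1001.
Difference = 169920/1001 frames (≈ 169.7502); B is behind A.

169920/1001 frames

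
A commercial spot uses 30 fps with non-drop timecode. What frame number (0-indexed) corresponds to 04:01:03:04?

Total seconds to the label: (4 × 3600 + 1 × 60 + 3) = 14463.
Frame index = 14463 × 30 + 4 = 433894.

frame 433894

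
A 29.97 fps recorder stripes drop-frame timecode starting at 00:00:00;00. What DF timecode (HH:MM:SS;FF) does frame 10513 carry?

Each 10-minute DF block holds 10 × 60 × 30 − 9 × 2 = 17982 frames. 10513 ÷ 17982 → 0 full blocks, remainder 10513.
Within the partial block the first minute is 1800 frames and each further minute 1798, so 5 further minute boundaries passed. Total skipped labels = 18 × 0 + 2 × 5 = 10.
Non-drop label index = 10513 + 10 = 10523; at 30 labels/s that is 00:05:50:23, i.e. DF 00:05:50;23.

00:05:50;23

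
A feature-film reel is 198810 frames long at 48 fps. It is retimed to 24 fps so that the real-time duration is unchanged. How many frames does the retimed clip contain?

Target frames = source frames × (target rate / source rate) = 198810 × (24)/(48) = 198810 × 1/2 = 99405.

99405 frames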